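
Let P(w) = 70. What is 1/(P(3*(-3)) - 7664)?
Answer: -1/7594 ≈ -0.00013168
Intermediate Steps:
1/(P(3*(-3)) - 7664) = 1/(70 - 7664) = 1/(-7594) = -1/7594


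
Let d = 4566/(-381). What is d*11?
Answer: -16742/127 ≈ -131.83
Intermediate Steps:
d = -1522/127 (d = 4566*(-1/381) = -1522/127 ≈ -11.984)
d*11 = -1522/127*11 = -16742/127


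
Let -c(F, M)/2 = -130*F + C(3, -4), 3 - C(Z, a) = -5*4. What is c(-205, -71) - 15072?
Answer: -68418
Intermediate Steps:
C(Z, a) = 23 (C(Z, a) = 3 - (-5)*4 = 3 - 1*(-20) = 3 + 20 = 23)
c(F, M) = -46 + 260*F (c(F, M) = -2*(-130*F + 23) = -2*(23 - 130*F) = -46 + 260*F)
c(-205, -71) - 15072 = (-46 + 260*(-205)) - 15072 = (-46 - 53300) - 15072 = -53346 - 15072 = -68418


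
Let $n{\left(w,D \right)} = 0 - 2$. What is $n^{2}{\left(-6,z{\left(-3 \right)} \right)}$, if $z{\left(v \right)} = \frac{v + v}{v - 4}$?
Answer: $4$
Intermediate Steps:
$z{\left(v \right)} = \frac{2 v}{-4 + v}$
$n{\left(w,D \right)} = -2$ ($n{\left(w,D \right)} = 0 - 2 = -2$)
$n^{2}{\left(-6,z{\left(-3 \right)} \right)} = \left(-2\right)^{2} = 4$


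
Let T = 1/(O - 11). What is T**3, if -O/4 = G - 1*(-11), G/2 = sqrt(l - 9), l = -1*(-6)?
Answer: I/(-134695*I + 71064*sqrt(3)) ≈ -4.0457e-6 + 3.6971e-6*I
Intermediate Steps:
l = 6
G = 2*I*sqrt(3) (G = 2*sqrt(6 - 9) = 2*sqrt(-3) = 2*(I*sqrt(3)) = 2*I*sqrt(3) ≈ 3.4641*I)
O = -44 - 8*I*sqrt(3) (O = -4*(2*I*sqrt(3) - 1*(-11)) = -4*(2*I*sqrt(3) + 11) = -4*(11 + 2*I*sqrt(3)) = -44 - 8*I*sqrt(3) ≈ -44.0 - 13.856*I)
T = 1/(-55 - 8*I*sqrt(3)) (T = 1/((-44 - 8*I*sqrt(3)) - 11) = 1/(-55 - 8*I*sqrt(3)) ≈ -0.017097 + 0.0043072*I)
T**3 = (I/(-55*I + 8*sqrt(3)))**3 = -I/(-55*I + 8*sqrt(3))**3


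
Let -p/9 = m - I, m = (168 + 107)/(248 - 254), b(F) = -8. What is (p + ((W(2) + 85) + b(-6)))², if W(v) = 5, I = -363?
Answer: 30747025/4 ≈ 7.6868e+6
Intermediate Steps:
m = -275/6 (m = 275/(-6) = 275*(-⅙) = -275/6 ≈ -45.833)
p = -5709/2 (p = -9*(-275/6 - 1*(-363)) = -9*(-275/6 + 363) = -9*1903/6 = -5709/2 ≈ -2854.5)
(p + ((W(2) + 85) + b(-6)))² = (-5709/2 + ((5 + 85) - 8))² = (-5709/2 + (90 - 8))² = (-5709/2 + 82)² = (-5545/2)² = 30747025/4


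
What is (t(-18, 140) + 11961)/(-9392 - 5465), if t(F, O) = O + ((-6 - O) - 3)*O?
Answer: 8759/14857 ≈ 0.58955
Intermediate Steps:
t(F, O) = O + O*(-9 - O) (t(F, O) = O + (-9 - O)*O = O + O*(-9 - O))
(t(-18, 140) + 11961)/(-9392 - 5465) = (-1*140*(8 + 140) + 11961)/(-9392 - 5465) = (-1*140*148 + 11961)/(-14857) = (-20720 + 11961)*(-1/14857) = -8759*(-1/14857) = 8759/14857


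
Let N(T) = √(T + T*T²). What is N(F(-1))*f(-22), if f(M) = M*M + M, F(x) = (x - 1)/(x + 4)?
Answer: 154*I*√78/3 ≈ 453.36*I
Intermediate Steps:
F(x) = (-1 + x)/(4 + x)
f(M) = M + M² (f(M) = M² + M = M + M²)
N(T) = √(T + T³)
N(F(-1))*f(-22) = √((-1 - 1)/(4 - 1) + ((-1 - 1)/(4 - 1))³)*(-22*(1 - 22)) = √(-2/3 + (-2/3)³)*(-22*(-21)) = √((⅓)*(-2) + ((⅓)*(-2))³)*462 = √(-⅔ + (-⅔)³)*462 = √(-⅔ - 8/27)*462 = √(-26/27)*462 = (I*√78/9)*462 = 154*I*√78/3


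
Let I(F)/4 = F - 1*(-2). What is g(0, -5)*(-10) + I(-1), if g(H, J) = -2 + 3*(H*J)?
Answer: 24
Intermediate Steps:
I(F) = 8 + 4*F (I(F) = 4*(F - 1*(-2)) = 4*(F + 2) = 4*(2 + F) = 8 + 4*F)
g(H, J) = -2 + 3*H*J
g(0, -5)*(-10) + I(-1) = (-2 + 3*0*(-5))*(-10) + (8 + 4*(-1)) = (-2 + 0)*(-10) + (8 - 4) = -2*(-10) + 4 = 20 + 4 = 24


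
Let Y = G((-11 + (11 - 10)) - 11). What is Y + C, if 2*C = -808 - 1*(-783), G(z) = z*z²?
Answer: -18547/2 ≈ -9273.5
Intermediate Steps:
G(z) = z³
C = -25/2 (C = (-808 - 1*(-783))/2 = (-808 + 783)/2 = (½)*(-25) = -25/2 ≈ -12.500)
Y = -9261 (Y = ((-11 + (11 - 10)) - 11)³ = ((-11 + 1) - 11)³ = (-10 - 11)³ = (-21)³ = -9261)
Y + C = -9261 - 25/2 = -18547/2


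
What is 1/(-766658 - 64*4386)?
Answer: -1/1047362 ≈ -9.5478e-7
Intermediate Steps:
1/(-766658 - 64*4386) = 1/(-766658 - 280704) = 1/(-1047362) = -1/1047362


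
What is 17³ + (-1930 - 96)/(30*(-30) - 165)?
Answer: 5234371/1065 ≈ 4914.9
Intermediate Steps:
17³ + (-1930 - 96)/(30*(-30) - 165) = 4913 - 2026/(-900 - 165) = 4913 - 2026/(-1065) = 4913 - 2026*(-1/1065) = 4913 + 2026/1065 = 5234371/1065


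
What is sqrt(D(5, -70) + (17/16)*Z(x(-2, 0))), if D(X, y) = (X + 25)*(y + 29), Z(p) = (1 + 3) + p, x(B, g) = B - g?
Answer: I*sqrt(19646)/4 ≈ 35.041*I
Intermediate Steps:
Z(p) = 4 + p
D(X, y) = (25 + X)*(29 + y)
sqrt(D(5, -70) + (17/16)*Z(x(-2, 0))) = sqrt((725 + 25*(-70) + 29*5 + 5*(-70)) + (17/16)*(4 + (-2 - 1*0))) = sqrt((725 - 1750 + 145 - 350) + (17*(1/16))*(4 + (-2 + 0))) = sqrt(-1230 + 17*(4 - 2)/16) = sqrt(-1230 + (17/16)*2) = sqrt(-1230 + 17/8) = sqrt(-9823/8) = I*sqrt(19646)/4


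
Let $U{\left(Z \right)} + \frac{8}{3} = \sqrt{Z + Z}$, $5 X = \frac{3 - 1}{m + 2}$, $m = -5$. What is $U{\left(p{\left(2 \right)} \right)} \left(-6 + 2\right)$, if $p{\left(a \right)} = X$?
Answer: $\frac{32}{3} - \frac{8 i \sqrt{15}}{15} \approx 10.667 - 2.0656 i$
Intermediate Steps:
$X = - \frac{2}{15}$ ($X = \frac{\left(3 - 1\right) \frac{1}{-5 + 2}}{5} = \frac{2 \frac{1}{-3}}{5} = \frac{2 \left(- \frac{1}{3}\right)}{5} = \frac{1}{5} \left(- \frac{2}{3}\right) = - \frac{2}{15} \approx -0.13333$)
$p{\left(a \right)} = - \frac{2}{15}$
$U{\left(Z \right)} = - \frac{8}{3} + \sqrt{2} \sqrt{Z}$ ($U{\left(Z \right)} = - \frac{8}{3} + \sqrt{Z + Z} = - \frac{8}{3} + \sqrt{2 Z} = - \frac{8}{3} + \sqrt{2} \sqrt{Z}$)
$U{\left(p{\left(2 \right)} \right)} \left(-6 + 2\right) = \left(- \frac{8}{3} + \sqrt{2} \sqrt{- \frac{2}{15}}\right) \left(-6 + 2\right) = \left(- \frac{8}{3} + \sqrt{2} \frac{i \sqrt{30}}{15}\right) \left(-4\right) = \left(- \frac{8}{3} + \frac{2 i \sqrt{15}}{15}\right) \left(-4\right) = \frac{32}{3} - \frac{8 i \sqrt{15}}{15}$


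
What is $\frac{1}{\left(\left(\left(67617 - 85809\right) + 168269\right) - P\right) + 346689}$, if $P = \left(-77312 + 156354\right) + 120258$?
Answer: $\frac{1}{297466} \approx 3.3617 \cdot 10^{-6}$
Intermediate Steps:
$P = 199300$ ($P = 79042 + 120258 = 199300$)
$\frac{1}{\left(\left(\left(67617 - 85809\right) + 168269\right) - P\right) + 346689} = \frac{1}{\left(\left(\left(67617 - 85809\right) + 168269\right) - 199300\right) + 346689} = \frac{1}{\left(\left(-18192 + 168269\right) - 199300\right) + 346689} = \frac{1}{\left(150077 - 199300\right) + 346689} = \frac{1}{-49223 + 346689} = \frac{1}{297466}$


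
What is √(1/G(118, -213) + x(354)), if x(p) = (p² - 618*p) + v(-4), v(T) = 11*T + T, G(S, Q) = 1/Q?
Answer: 9*I*√1157 ≈ 306.13*I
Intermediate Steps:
v(T) = 12*T
x(p) = -48 + p² - 618*p (x(p) = (p² - 618*p) + 12*(-4) = (p² - 618*p) - 48 = -48 + p² - 618*p)
√(1/G(118, -213) + x(354)) = √(1/(1/(-213)) + (-48 + 354² - 618*354)) = √(1/(-1/213) + (-48 + 125316 - 218772)) = √(-213 - 93504) = √(-93717) = 9*I*√1157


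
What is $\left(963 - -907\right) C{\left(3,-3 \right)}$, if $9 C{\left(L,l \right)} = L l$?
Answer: $-1870$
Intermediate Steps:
$C{\left(L,l \right)} = \frac{L l}{9}$
$\left(963 - -907\right) C{\left(3,-3 \right)} = \left(963 - -907\right) \frac{1}{9} \cdot 3 \left(-3\right) = \left(963 + 907\right) \left(-1\right) = 1870 \left(-1\right) = -1870$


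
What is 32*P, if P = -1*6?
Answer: -192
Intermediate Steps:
P = -6
32*P = 32*(-6) = -192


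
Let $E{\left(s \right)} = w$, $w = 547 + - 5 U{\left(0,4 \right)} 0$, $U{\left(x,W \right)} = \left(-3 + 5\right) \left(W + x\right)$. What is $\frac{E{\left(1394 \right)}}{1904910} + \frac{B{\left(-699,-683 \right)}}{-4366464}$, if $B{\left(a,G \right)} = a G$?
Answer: $- \frac{151174660277}{1386286823040} \approx -0.10905$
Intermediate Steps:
$B{\left(a,G \right)} = G a$
$U{\left(x,W \right)} = 2 W + 2 x$ ($U{\left(x,W \right)} = 2 \left(W + x\right) = 2 W + 2 x$)
$w = 547$ ($w = 547 + - 5 \left(2 \cdot 4 + 2 \cdot 0\right) 0 = 547 + - 5 \left(8 + 0\right) 0 = 547 + \left(-5\right) 8 \cdot 0 = 547 - 0 = 547 + 0 = 547$)
$E{\left(s \right)} = 547$
$\frac{E{\left(1394 \right)}}{1904910} + \frac{B{\left(-699,-683 \right)}}{-4366464} = \frac{547}{1904910} + \frac{\left(-683\right) \left(-699\right)}{-4366464} = 547 \cdot \frac{1}{1904910} + 477417 \left(- \frac{1}{4366464}\right) = \frac{547}{1904910} - \frac{159139}{1455488} = - \frac{151174660277}{1386286823040}$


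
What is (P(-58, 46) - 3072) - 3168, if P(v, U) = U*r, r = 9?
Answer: -5826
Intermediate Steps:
P(v, U) = 9*U (P(v, U) = U*9 = 9*U)
(P(-58, 46) - 3072) - 3168 = (9*46 - 3072) - 3168 = (414 - 3072) - 3168 = -2658 - 3168 = -5826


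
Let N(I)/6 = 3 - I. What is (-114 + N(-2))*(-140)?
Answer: 11760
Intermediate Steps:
N(I) = 18 - 6*I (N(I) = 6*(3 - I) = 18 - 6*I)
(-114 + N(-2))*(-140) = (-114 + (18 - 6*(-2)))*(-140) = (-114 + (18 + 12))*(-140) = (-114 + 30)*(-140) = -84*(-140) = 11760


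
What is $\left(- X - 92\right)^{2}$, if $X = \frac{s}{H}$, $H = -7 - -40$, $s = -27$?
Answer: $\frac{1006009}{121} \approx 8314.1$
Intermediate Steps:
$H = 33$ ($H = -7 + 40 = 33$)
$X = - \frac{9}{11}$ ($X = - \frac{27}{33} = \left(-27\right) \frac{1}{33} = - \frac{9}{11} \approx -0.81818$)
$\left(- X - 92\right)^{2} = \left(\left(-1\right) \left(- \frac{9}{11}\right) - 92\right)^{2} = \left(\frac{9}{11} - 92\right)^{2} = \left(- \frac{1003}{11}\right)^{2} = \frac{1006009}{121}$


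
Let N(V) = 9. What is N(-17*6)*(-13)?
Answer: -117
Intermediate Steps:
N(-17*6)*(-13) = 9*(-13) = -117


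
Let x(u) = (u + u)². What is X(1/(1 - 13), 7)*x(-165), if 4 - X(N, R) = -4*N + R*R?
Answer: -4936800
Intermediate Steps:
x(u) = 4*u² (x(u) = (2*u)² = 4*u²)
X(N, R) = 4 - R² + 4*N (X(N, R) = 4 - (-4*N + R*R) = 4 - (-4*N + R²) = 4 - (R² - 4*N) = 4 + (-R² + 4*N) = 4 - R² + 4*N)
X(1/(1 - 13), 7)*x(-165) = (4 - 1*7² + 4/(1 - 13))*(4*(-165)²) = (4 - 1*49 + 4/(-12))*(4*27225) = (4 - 49 + 4*(-1/12))*108900 = (4 - 49 - ⅓)*108900 = -136/3*108900 = -4936800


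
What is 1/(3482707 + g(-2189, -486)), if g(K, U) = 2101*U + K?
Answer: 1/2459432 ≈ 4.0660e-7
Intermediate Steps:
g(K, U) = K + 2101*U
1/(3482707 + g(-2189, -486)) = 1/(3482707 + (-2189 + 2101*(-486))) = 1/(3482707 + (-2189 - 1021086)) = 1/(3482707 - 1023275) = 1/2459432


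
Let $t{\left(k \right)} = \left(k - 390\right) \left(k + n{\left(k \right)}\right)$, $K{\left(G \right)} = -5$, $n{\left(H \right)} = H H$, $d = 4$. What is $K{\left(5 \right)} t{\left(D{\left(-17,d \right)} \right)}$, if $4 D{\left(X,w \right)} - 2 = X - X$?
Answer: $\frac{11685}{8} \approx 1460.6$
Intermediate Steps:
$n{\left(H \right)} = H^{2}$
$D{\left(X,w \right)} = \frac{1}{2}$ ($D{\left(X,w \right)} = \frac{1}{2} + \frac{X - X}{4} = \frac{1}{2} + \frac{1}{4} \cdot 0 = \frac{1}{2} + 0 = \frac{1}{2}$)
$t{\left(k \right)} = \left(-390 + k\right) \left(k + k^{2}\right)$ ($t{\left(k \right)} = \left(k - 390\right) \left(k + k^{2}\right) = \left(-390 + k\right) \left(k + k^{2}\right)$)
$K{\left(5 \right)} t{\left(D{\left(-17,d \right)} \right)} = - 5 \frac{-390 + \left(\frac{1}{2}\right)^{2} - \frac{389}{2}}{2} = - 5 \frac{-390 + \frac{1}{4} - \frac{389}{2}}{2} = - 5 \cdot \frac{1}{2} \left(- \frac{2337}{4}\right) = \left(-5\right) \left(- \frac{2337}{8}\right) = \frac{11685}{8}$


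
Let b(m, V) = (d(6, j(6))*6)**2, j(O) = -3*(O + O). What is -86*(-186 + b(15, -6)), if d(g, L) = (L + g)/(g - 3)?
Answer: -293604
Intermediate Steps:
j(O) = -6*O
d(g, L) = (L + g)/(-3 + g)
b(m, V) = 3600 (b(m, V) = (((-6*6 + 6)/(-3 + 6))*6)**2 = (((-36 + 6)/3)*6)**2 = (((1/3)*(-30))*6)**2 = (-10*6)**2 = (-60)**2 = 3600)
-86*(-186 + b(15, -6)) = -86*(-186 + 3600) = -86*3414 = -293604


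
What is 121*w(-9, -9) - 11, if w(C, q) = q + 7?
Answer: -253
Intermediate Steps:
w(C, q) = 7 + q
121*w(-9, -9) - 11 = 121*(7 - 9) - 11 = 121*(-2) - 11 = -242 - 11 = -253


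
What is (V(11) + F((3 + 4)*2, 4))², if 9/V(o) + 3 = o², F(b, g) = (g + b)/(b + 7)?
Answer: 594441/682276 ≈ 0.87126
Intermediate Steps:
F(b, g) = (b + g)/(7 + b)
V(o) = 9/(-3 + o²)
(V(11) + F((3 + 4)*2, 4))² = (9/(-3 + 11²) + ((3 + 4)*2 + 4)/(7 + (3 + 4)*2))² = (9/(-3 + 121) + (7*2 + 4)/(7 + 7*2))² = (9/118 + (14 + 4)/(7 + 14))² = (9*(1/118) + 18/21)² = (9/118 + (1/21)*18)² = (9/118 + 6/7)² = (771/826)² = 594441/682276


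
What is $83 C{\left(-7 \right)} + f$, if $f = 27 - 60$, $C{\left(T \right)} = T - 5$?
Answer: $-1029$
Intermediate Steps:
$C{\left(T \right)} = -5 + T$
$f = -33$
$83 C{\left(-7 \right)} + f = 83 \left(-5 - 7\right) - 33 = 83 \left(-12\right) - 33 = -996 - 33 = -1029$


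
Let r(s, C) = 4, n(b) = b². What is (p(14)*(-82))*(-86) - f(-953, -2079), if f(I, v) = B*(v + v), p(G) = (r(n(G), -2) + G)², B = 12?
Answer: 2334744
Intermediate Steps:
p(G) = (4 + G)²
f(I, v) = 24*v (f(I, v) = 12*(v + v) = 12*(2*v) = 24*v)
(p(14)*(-82))*(-86) - f(-953, -2079) = ((4 + 14)²*(-82))*(-86) - 24*(-2079) = (18²*(-82))*(-86) - 1*(-49896) = (324*(-82))*(-86) + 49896 = -26568*(-86) + 49896 = 2284848 + 49896 = 2334744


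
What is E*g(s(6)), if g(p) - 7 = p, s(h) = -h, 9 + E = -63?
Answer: -72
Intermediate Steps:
E = -72 (E = -9 - 63 = -72)
g(p) = 7 + p
E*g(s(6)) = -72*(7 - 1*6) = -72*(7 - 6) = -72*1 = -72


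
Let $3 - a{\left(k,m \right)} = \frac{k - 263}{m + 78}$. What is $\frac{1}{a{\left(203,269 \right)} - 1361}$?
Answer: $- \frac{347}{471166} \approx -0.00073647$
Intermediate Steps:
$a{\left(k,m \right)} = 3 - \frac{-263 + k}{78 + m}$ ($a{\left(k,m \right)} = 3 - \frac{k - 263}{m + 78} = 3 - \frac{-263 + k}{78 + m}$)
$\frac{1}{a{\left(203,269 \right)} - 1361} = \frac{1}{\frac{497 - 203 + 3 \cdot 269}{78 + 269} - 1361} = \frac{1}{\frac{497 - 203 + 807}{347} - 1361} = \frac{1}{\frac{1}{347} \cdot 1101 - 1361} = \frac{1}{\frac{1101}{347} - 1361} = \frac{1}{- \frac{471166}{347}} = - \frac{347}{471166}$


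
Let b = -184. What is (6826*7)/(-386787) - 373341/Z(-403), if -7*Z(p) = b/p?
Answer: 407362110588419/71168808 ≈ 5.7239e+6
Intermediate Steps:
Z(p) = 184/(7*p) (Z(p) = -(-184)/(7*p) = 184/(7*p))
(6826*7)/(-386787) - 373341/Z(-403) = (6826*7)/(-386787) - 373341/((184/7)/(-403)) = 47782*(-1/386787) - 373341/((184/7)*(-1/403)) = -47782/386787 - 373341/(-184/2821) = -47782/386787 - 373341*(-2821/184) = -47782/386787 + 1053194961/184 = 407362110588419/71168808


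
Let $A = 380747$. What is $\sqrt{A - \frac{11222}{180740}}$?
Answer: $\frac{\sqrt{3109460067398230}}{90370} \approx 617.05$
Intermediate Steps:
$\sqrt{A - \frac{11222}{180740}} = \sqrt{380747 - \frac{11222}{180740}} = \sqrt{380747 - \frac{5611}{90370}} = \sqrt{\frac{34408100779}{90370}} = \frac{\sqrt{3109460067398230}}{90370}$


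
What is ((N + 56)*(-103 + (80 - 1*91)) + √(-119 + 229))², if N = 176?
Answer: (26448 - √110)² ≈ 6.9894e+8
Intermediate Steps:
((N + 56)*(-103 + (80 - 1*91)) + √(-119 + 229))² = ((176 + 56)*(-103 + (80 - 1*91)) + √(-119 + 229))² = (232*(-103 + (80 - 91)) + √110)² = (232*(-103 - 11) + √110)² = (232*(-114) + √110)² = (-26448 + √110)²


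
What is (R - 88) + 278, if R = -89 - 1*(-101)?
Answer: 202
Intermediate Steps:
R = 12 (R = -89 + 101 = 12)
(R - 88) + 278 = (12 - 88) + 278 = -76 + 278 = 202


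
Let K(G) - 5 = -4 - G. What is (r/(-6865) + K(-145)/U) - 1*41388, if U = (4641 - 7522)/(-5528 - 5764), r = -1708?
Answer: -807251774792/19778065 ≈ -40816.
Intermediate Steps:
K(G) = 1 - G (K(G) = 5 + (-4 - G) = 1 - G)
U = 2881/11292 (U = -2881/(-11292) = -2881*(-1/11292) = 2881/11292 ≈ 0.25514)
(r/(-6865) + K(-145)/U) - 1*41388 = (-1708/(-6865) + (1 - 1*(-145))/(2881/11292)) - 1*41388 = (-1708*(-1/6865) + (1 + 145)*(11292/2881)) - 41388 = (1708/6865 + 146*(11292/2881)) - 41388 = (1708/6865 + 1648632/2881) - 41388 = 11322779428/19778065 - 41388 = -807251774792/19778065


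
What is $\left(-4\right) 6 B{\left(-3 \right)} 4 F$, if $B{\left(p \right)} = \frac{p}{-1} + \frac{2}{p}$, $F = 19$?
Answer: $-4256$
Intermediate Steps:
$B{\left(p \right)} = - p + \frac{2}{p}$ ($B{\left(p \right)} = p \left(-1\right) + \frac{2}{p} = - p + \frac{2}{p}$)
$\left(-4\right) 6 B{\left(-3 \right)} 4 F = \left(-4\right) 6 \left(\left(-1\right) \left(-3\right) + \frac{2}{-3}\right) 4 \cdot 19 = - 24 \left(3 + 2 \left(- \frac{1}{3}\right)\right) 4 \cdot 19 = - 24 \left(3 - \frac{2}{3}\right) 4 \cdot 19 = \left(-24\right) \frac{7}{3} \cdot 4 \cdot 19 = \left(-56\right) 4 \cdot 19 = \left(-224\right) 19 = -4256$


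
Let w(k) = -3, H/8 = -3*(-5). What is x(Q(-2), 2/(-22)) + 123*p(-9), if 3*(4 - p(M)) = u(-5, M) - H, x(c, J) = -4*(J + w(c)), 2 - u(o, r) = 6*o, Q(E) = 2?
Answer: 45236/11 ≈ 4112.4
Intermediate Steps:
H = 120 (H = 8*(-3*(-5)) = 8*15 = 120)
u(o, r) = 2 - 6*o
x(c, J) = 12 - 4*J (x(c, J) = -4*(J - 3) = -4*(-3 + J) = 12 - 4*J)
p(M) = 100/3 (p(M) = 4 - ((2 - 6*(-5)) - 1*120)/3 = 4 - ((2 + 30) - 120)/3 = 4 - (32 - 120)/3 = 4 - 1/3*(-88) = 4 + 88/3 = 100/3)
x(Q(-2), 2/(-22)) + 123*p(-9) = (12 - 8/(-22)) + 123*(100/3) = (12 - 8*(-1)/22) + 4100 = (12 - 4*(-1/11)) + 4100 = (12 + 4/11) + 4100 = 136/11 + 4100 = 45236/11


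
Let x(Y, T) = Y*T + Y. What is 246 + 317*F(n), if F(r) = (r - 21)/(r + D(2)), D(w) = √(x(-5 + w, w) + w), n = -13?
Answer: 91705/88 + 5389*I*√7/88 ≈ 1042.1 + 162.02*I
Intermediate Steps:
x(Y, T) = Y + T*Y (x(Y, T) = T*Y + Y = Y + T*Y)
D(w) = √(w + (1 + w)*(-5 + w)) (D(w) = √((-5 + w)*(1 + w) + w) = √((1 + w)*(-5 + w) + w) = √(w + (1 + w)*(-5 + w)))
F(r) = (-21 + r)/(r + I*√7) (F(r) = (r - 21)/(r + √(2 + (1 + 2)*(-5 + 2))) = (-21 + r)/(r + √(2 + 3*(-3))) = (-21 + r)/(r + √(2 - 9)) = (-21 + r)/(r + √(-7)) = (-21 + r)/(r + I*√7))
246 + 317*F(n) = 246 + 317*((-21 - 13)/(-13 + I*√7)) = 246 + 317*(-34/(-13 + I*√7)) = 246 - 10778/(-13 + I*√7)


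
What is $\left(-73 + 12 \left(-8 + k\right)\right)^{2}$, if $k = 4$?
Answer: $14641$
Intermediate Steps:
$\left(-73 + 12 \left(-8 + k\right)\right)^{2} = \left(-73 + 12 \left(-8 + 4\right)\right)^{2} = \left(-73 + 12 \left(-4\right)\right)^{2} = \left(-73 - 48\right)^{2} = \left(-121\right)^{2} = 14641$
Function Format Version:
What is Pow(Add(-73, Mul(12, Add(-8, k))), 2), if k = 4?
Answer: 14641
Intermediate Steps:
Pow(Add(-73, Mul(12, Add(-8, k))), 2) = Pow(Add(-73, Mul(12, Add(-8, 4))), 2) = Pow(Add(-73, Mul(12, -4)), 2) = Pow(Add(-73, -48), 2) = Pow(-121, 2) = 14641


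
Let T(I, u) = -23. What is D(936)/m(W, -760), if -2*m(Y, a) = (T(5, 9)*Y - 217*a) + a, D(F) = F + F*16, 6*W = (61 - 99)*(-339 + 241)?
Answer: -47736/224827 ≈ -0.21232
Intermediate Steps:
W = 1862/3 (W = ((61 - 99)*(-339 + 241))/6 = (-38*(-98))/6 = (⅙)*3724 = 1862/3 ≈ 620.67)
D(F) = 17*F (D(F) = F + 16*F = 17*F)
m(Y, a) = 108*a + 23*Y/2 (m(Y, a) = -((-23*Y - 217*a) + a)/2 = -((-217*a - 23*Y) + a)/2 = -(-216*a - 23*Y)/2 = 108*a + 23*Y/2)
D(936)/m(W, -760) = (17*936)/(108*(-760) + (23/2)*(1862/3)) = 15912/(-82080 + 21413/3) = 15912/(-224827/3) = 15912*(-3/224827) = -47736/224827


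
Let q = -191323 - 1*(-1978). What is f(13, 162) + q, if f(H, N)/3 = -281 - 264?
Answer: -190980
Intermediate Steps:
f(H, N) = -1635 (f(H, N) = 3*(-281 - 264) = 3*(-545) = -1635)
q = -189345 (q = -191323 + 1978 = -189345)
f(13, 162) + q = -1635 - 189345 = -190980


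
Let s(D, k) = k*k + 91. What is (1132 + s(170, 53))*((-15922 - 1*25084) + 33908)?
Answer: -28619136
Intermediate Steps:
s(D, k) = 91 + k**2 (s(D, k) = k**2 + 91 = 91 + k**2)
(1132 + s(170, 53))*((-15922 - 1*25084) + 33908) = (1132 + (91 + 53**2))*((-15922 - 1*25084) + 33908) = (1132 + (91 + 2809))*((-15922 - 25084) + 33908) = (1132 + 2900)*(-41006 + 33908) = 4032*(-7098) = -28619136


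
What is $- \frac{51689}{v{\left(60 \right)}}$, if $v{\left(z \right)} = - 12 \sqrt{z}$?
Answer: $\frac{51689 \sqrt{15}}{360} \approx 556.08$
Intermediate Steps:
$- \frac{51689}{v{\left(60 \right)}} = - \frac{51689}{\left(-12\right) \sqrt{60}} = - \frac{51689}{\left(-12\right) 2 \sqrt{15}} = - \frac{51689}{\left(-24\right) \sqrt{15}} = - 51689 \left(- \frac{\sqrt{15}}{360}\right) = \frac{51689 \sqrt{15}}{360}$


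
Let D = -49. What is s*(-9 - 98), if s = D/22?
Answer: 5243/22 ≈ 238.32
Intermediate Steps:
s = -49/22 ≈ -2.2273
s*(-9 - 98) = -49*(-9 - 98)/22 = -49/22*(-107) = 5243/22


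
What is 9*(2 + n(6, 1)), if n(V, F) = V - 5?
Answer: 27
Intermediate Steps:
n(V, F) = -5 + V
9*(2 + n(6, 1)) = 9*(2 + (-5 + 6)) = 9*(2 + 1) = 9*3 = 27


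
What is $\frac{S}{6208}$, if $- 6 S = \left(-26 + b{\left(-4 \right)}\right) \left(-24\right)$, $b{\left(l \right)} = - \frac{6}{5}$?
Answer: $- \frac{17}{970} \approx -0.017526$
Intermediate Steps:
$b{\left(l \right)} = - \frac{6}{5}$ ($b{\left(l \right)} = \left(-6\right) \frac{1}{5} = - \frac{6}{5}$)
$S = - \frac{544}{5}$ ($S = - \frac{\left(-26 - \frac{6}{5}\right) \left(-24\right)}{6} = - \frac{\left(- \frac{136}{5}\right) \left(-24\right)}{6} = \left(- \frac{1}{6}\right) \frac{3264}{5} = - \frac{544}{5} \approx -108.8$)
$\frac{S}{6208} = - \frac{544}{5 \cdot 6208} = \left(- \frac{544}{5}\right) \frac{1}{6208} = - \frac{17}{970}$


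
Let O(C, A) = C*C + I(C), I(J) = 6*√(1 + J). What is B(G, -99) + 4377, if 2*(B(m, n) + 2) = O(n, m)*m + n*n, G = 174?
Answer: 1723925/2 + 3654*I*√2 ≈ 8.6196e+5 + 5167.5*I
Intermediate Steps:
O(C, A) = C² + 6*√(1 + C) (O(C, A) = C*C + 6*√(1 + C) = C² + 6*√(1 + C))
B(m, n) = -2 + n²/2 + m*(n² + 6*√(1 + n))/2 (B(m, n) = -2 + ((n² + 6*√(1 + n))*m + n*n)/2 = -2 + (m*(n² + 6*√(1 + n)) + n²)/2 = -2 + (n² + m*(n² + 6*√(1 + n)))/2 = -2 + (n²/2 + m*(n² + 6*√(1 + n))/2) = -2 + n²/2 + m*(n² + 6*√(1 + n))/2)
B(G, -99) + 4377 = (-2 + (½)*(-99)² + (½)*174*((-99)² + 6*√(1 - 99))) + 4377 = (-2 + (½)*9801 + (½)*174*(9801 + 6*√(-98))) + 4377 = (-2 + 9801/2 + (½)*174*(9801 + 6*(7*I*√2))) + 4377 = (-2 + 9801/2 + (½)*174*(9801 + 42*I*√2)) + 4377 = (-2 + 9801/2 + (852687 + 3654*I*√2)) + 4377 = (1715171/2 + 3654*I*√2) + 4377 = 1723925/2 + 3654*I*√2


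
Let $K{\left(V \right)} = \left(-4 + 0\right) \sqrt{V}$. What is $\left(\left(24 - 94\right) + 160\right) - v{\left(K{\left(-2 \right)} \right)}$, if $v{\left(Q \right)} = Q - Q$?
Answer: $90$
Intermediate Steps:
$K{\left(V \right)} = - 4 \sqrt{V}$
$v{\left(Q \right)} = 0$
$\left(\left(24 - 94\right) + 160\right) - v{\left(K{\left(-2 \right)} \right)} = \left(\left(24 - 94\right) + 160\right) - 0 = \left(-70 + 160\right) + 0 = 90 + 0 = 90$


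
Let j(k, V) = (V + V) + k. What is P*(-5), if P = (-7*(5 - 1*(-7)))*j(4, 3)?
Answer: 4200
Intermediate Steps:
j(k, V) = k + 2*V (j(k, V) = 2*V + k = k + 2*V)
P = -840 (P = (-7*(5 - 1*(-7)))*(4 + 2*3) = (-7*(5 + 7))*(4 + 6) = -7*12*10 = -84*10 = -840)
P*(-5) = -840*(-5) = 4200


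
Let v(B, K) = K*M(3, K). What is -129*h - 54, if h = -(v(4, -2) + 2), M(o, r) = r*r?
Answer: -828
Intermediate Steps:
M(o, r) = r²
v(B, K) = K³ (v(B, K) = K*K² = K³)
h = 6 (h = -((-2)³ + 2) = -(-8 + 2) = -1*(-6) = 6)
-129*h - 54 = -129*6 - 54 = -774 - 54 = -828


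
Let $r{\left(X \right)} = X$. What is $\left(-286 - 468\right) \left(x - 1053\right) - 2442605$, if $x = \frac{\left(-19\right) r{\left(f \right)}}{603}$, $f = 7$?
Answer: $- \frac{994031447}{603} \approx -1.6485 \cdot 10^{6}$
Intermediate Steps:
$x = - \frac{133}{603}$ ($x = \frac{\left(-19\right) 7}{603} = \left(-133\right) \frac{1}{603} = - \frac{133}{603} \approx -0.22056$)
$\left(-286 - 468\right) \left(x - 1053\right) - 2442605 = \left(-286 - 468\right) \left(- \frac{133}{603} - 1053\right) - 2442605 = \left(-754\right) \left(- \frac{635092}{603}\right) - 2442605 = \frac{478859368}{603} - 2442605 = - \frac{994031447}{603}$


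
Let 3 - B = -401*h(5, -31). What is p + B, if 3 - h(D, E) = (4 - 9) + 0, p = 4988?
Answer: 8199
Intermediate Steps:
h(D, E) = 8 (h(D, E) = 3 - ((4 - 9) + 0) = 3 - (-5 + 0) = 3 - 1*(-5) = 3 + 5 = 8)
B = 3211 (B = 3 - (-401)*8 = 3 - 1*(-3208) = 3 + 3208 = 3211)
p + B = 4988 + 3211 = 8199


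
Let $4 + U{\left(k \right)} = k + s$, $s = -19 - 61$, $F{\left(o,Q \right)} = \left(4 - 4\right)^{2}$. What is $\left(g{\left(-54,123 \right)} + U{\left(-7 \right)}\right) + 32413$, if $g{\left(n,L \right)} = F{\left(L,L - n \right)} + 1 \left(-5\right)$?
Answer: $32317$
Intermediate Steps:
$F{\left(o,Q \right)} = 0$ ($F{\left(o,Q \right)} = 0^{2} = 0$)
$s = -80$ ($s = -19 - 61 = -80$)
$g{\left(n,L \right)} = -5$ ($g{\left(n,L \right)} = 0 + 1 \left(-5\right) = 0 - 5 = -5$)
$U{\left(k \right)} = -84 + k$ ($U{\left(k \right)} = -4 + \left(k - 80\right) = -4 + \left(-80 + k\right) = -84 + k$)
$\left(g{\left(-54,123 \right)} + U{\left(-7 \right)}\right) + 32413 = \left(-5 - 91\right) + 32413 = -96 + 32413 = 32317$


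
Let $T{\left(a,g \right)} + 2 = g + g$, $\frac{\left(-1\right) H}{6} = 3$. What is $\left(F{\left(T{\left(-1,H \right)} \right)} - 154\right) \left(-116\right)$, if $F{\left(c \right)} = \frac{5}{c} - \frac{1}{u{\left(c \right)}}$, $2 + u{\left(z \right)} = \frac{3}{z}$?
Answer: $\frac{26753022}{1501} \approx 17823.0$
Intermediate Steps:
$H = -18$ ($H = \left(-6\right) 3 = -18$)
$u{\left(z \right)} = -2 + \frac{3}{z}$
$T{\left(a,g \right)} = -2 + 2 g$ ($T{\left(a,g \right)} = -2 + \left(g + g\right) = -2 + 2 g$)
$F{\left(c \right)} = - \frac{1}{-2 + \frac{3}{c}} + \frac{5}{c}$ ($F{\left(c \right)} = \frac{5}{c} - \frac{1}{-2 + \frac{3}{c}} = - \frac{1}{-2 + \frac{3}{c}} + \frac{5}{c}$)
$\left(F{\left(T{\left(-1,H \right)} \right)} - 154\right) \left(-116\right) = \left(\frac{-15 + \left(-2 + 2 \left(-18\right)\right)^{2} + 10 \left(-2 + 2 \left(-18\right)\right)}{\left(-2 + 2 \left(-18\right)\right) \left(-3 + 2 \left(-2 + 2 \left(-18\right)\right)\right)} - 154\right) \left(-116\right) = \left(\frac{-15 + \left(-2 - 36\right)^{2} + 10 \left(-2 - 36\right)}{\left(-2 - 36\right) \left(-3 + 2 \left(-2 - 36\right)\right)} - 154\right) \left(-116\right) = \left(\frac{-15 + \left(-38\right)^{2} + 10 \left(-38\right)}{\left(-38\right) \left(-3 + 2 \left(-38\right)\right)} - 154\right) \left(-116\right) = \left(- \frac{-15 + 1444 - 380}{38 \left(-3 - 76\right)} - 154\right) \left(-116\right) = \left(\left(- \frac{1}{38}\right) \frac{1}{-79} \cdot 1049 - 154\right) \left(-116\right) = \left(\left(- \frac{1}{38}\right) \left(- \frac{1}{79}\right) 1049 - 154\right) \left(-116\right) = \left(\frac{1049}{3002} - 154\right) \left(-116\right) = \left(- \frac{461259}{3002}\right) \left(-116\right) = \frac{26753022}{1501}$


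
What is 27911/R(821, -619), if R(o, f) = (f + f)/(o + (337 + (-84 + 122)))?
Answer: -16690778/619 ≈ -26964.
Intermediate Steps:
R(o, f) = 2*f/(375 + o) (R(o, f) = (2*f)/(o + (337 + 38)) = (2*f)/(o + 375) = (2*f)/(375 + o) = 2*f/(375 + o))
27911/R(821, -619) = 27911/((2*(-619)/(375 + 821))) = 27911/((2*(-619)/1196)) = 27911/((2*(-619)*(1/1196))) = 27911/(-619/598) = 27911*(-598/619) = -16690778/619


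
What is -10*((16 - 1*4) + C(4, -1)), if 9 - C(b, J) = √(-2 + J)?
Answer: -210 + 10*I*√3 ≈ -210.0 + 17.32*I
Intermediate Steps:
C(b, J) = 9 - √(-2 + J)
-10*((16 - 1*4) + C(4, -1)) = -10*((16 - 1*4) + (9 - √(-2 - 1))) = -10*((16 - 4) + (9 - √(-3))) = -10*(12 + (9 - I*√3)) = -10*(21 - I*√3) = -210 + 10*I*√3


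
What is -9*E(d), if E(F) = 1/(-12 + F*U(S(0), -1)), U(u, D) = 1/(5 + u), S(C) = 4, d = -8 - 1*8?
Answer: 81/124 ≈ 0.65323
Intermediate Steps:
d = -16 (d = -8 - 8 = -16)
E(F) = 1/(-12 + F/9) (E(F) = 1/(-12 + F/(5 + 4)) = 1/(-12 + F/9))
-9*E(d) = -81/(-108 - 16) = -81/(-124) = -81*(-1)/124 = -9*(-9/124) = 81/124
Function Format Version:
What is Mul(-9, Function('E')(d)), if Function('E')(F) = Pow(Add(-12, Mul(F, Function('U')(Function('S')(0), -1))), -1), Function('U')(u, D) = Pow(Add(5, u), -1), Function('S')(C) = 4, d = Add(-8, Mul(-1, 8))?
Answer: Rational(81, 124) ≈ 0.65323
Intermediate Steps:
d = -16 (d = Add(-8, -8) = -16)
Function('E')(F) = Pow(Add(-12, Mul(Rational(1, 9), F)), -1) (Function('E')(F) = Pow(Add(-12, Mul(F, Pow(Add(5, 4), -1))), -1) = Pow(Add(-12, Mul(F, Pow(9, -1))), -1) = Pow(Add(-12, Mul(F, Rational(1, 9))), -1) = Pow(Add(-12, Mul(Rational(1, 9), F)), -1))
Mul(-9, Function('E')(d)) = Mul(-9, Mul(9, Pow(Add(-108, -16), -1))) = Mul(-9, Mul(9, Pow(-124, -1))) = Mul(-9, Mul(9, Rational(-1, 124))) = Mul(-9, Rational(-9, 124)) = Rational(81, 124)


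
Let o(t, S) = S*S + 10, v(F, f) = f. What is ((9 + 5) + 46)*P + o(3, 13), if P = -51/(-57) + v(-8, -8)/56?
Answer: 29807/133 ≈ 224.11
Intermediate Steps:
o(t, S) = 10 + S**2 (o(t, S) = S**2 + 10 = 10 + S**2)
P = 100/133 (P = -51/(-57) - 8/56 = -51*(-1/57) - 8*1/56 = 17/19 - 1/7 = 100/133 ≈ 0.75188)
((9 + 5) + 46)*P + o(3, 13) = ((9 + 5) + 46)*(100/133) + (10 + 13**2) = (14 + 46)*(100/133) + (10 + 169) = 60*(100/133) + 179 = 6000/133 + 179 = 29807/133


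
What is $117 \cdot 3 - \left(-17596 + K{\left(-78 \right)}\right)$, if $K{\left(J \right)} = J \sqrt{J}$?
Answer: $17947 + 78 i \sqrt{78} \approx 17947.0 + 688.88 i$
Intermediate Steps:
$K{\left(J \right)} = J^{\frac{3}{2}}$
$117 \cdot 3 - \left(-17596 + K{\left(-78 \right)}\right) = 117 \cdot 3 + \left(17596 - \left(-78\right)^{\frac{3}{2}}\right) = 351 + \left(17596 - - 78 i \sqrt{78}\right) = 351 + \left(17596 + 78 i \sqrt{78}\right) = 17947 + 78 i \sqrt{78}$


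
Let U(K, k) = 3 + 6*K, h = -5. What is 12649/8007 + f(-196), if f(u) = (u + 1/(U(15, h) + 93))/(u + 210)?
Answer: -28773021/2316692 ≈ -12.420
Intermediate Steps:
f(u) = (1/186 + u)/(210 + u) (f(u) = (u + 1/((3 + 6*15) + 93))/(u + 210) = (u + 1/((3 + 90) + 93))/(210 + u) = (u + 1/(93 + 93))/(210 + u) = (u + 1/186)/(210 + u) = (1/186 + u)/(210 + u))
12649/8007 + f(-196) = 12649/8007 + (1/186 - 196)/(210 - 196) = 12649*(1/8007) - 36455/186/14 = 12649/8007 + (1/14)*(-36455/186) = 12649/8007 - 36455/2604 = -28773021/2316692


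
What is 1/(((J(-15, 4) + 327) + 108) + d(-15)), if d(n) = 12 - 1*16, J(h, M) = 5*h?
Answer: 1/356 ≈ 0.0028090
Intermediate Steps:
d(n) = -4 (d(n) = 12 - 16 = -4)
1/(((J(-15, 4) + 327) + 108) + d(-15)) = 1/(((5*(-15) + 327) + 108) - 4) = 1/(((-75 + 327) + 108) - 4) = 1/((252 + 108) - 4) = 1/(360 - 4) = 1/356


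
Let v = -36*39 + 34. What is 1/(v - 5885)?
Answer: -1/7255 ≈ -0.00013784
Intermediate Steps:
v = -1370 (v = -1404 + 34 = -1370)
1/(v - 5885) = 1/(-1370 - 5885) = 1/(-7255) = -1/7255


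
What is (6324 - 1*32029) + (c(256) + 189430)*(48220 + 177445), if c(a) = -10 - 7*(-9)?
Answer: 42759655490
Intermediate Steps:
c(a) = 53 (c(a) = -10 + 63 = 53)
(6324 - 1*32029) + (c(256) + 189430)*(48220 + 177445) = (6324 - 1*32029) + (53 + 189430)*(48220 + 177445) = (6324 - 32029) + 189483*225665 = -25705 + 42759681195 = 42759655490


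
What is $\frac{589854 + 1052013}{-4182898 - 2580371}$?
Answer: $- \frac{547289}{2254423} \approx -0.24276$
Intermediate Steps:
$\frac{589854 + 1052013}{-4182898 - 2580371} = \frac{1641867}{-6763269} = 1641867 \left(- \frac{1}{6763269}\right) = - \frac{547289}{2254423}$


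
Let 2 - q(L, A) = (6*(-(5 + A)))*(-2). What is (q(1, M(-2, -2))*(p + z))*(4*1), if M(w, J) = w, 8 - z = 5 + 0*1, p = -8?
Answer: 680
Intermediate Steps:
z = 3 (z = 8 - (5 + 0*1) = 8 - (5 + 0) = 8 - 1*5 = 8 - 5 = 3)
q(L, A) = -58 - 12*A (q(L, A) = 2 - 6*(-(5 + A))*(-2) = 2 - 6*(-5 - A)*(-2) = 2 - (-30 - 6*A)*(-2) = 2 - (60 + 12*A) = 2 + (-60 - 12*A) = -58 - 12*A)
(q(1, M(-2, -2))*(p + z))*(4*1) = ((-58 - 12*(-2))*(-8 + 3))*(4*1) = ((-58 + 24)*(-5))*4 = -34*(-5)*4 = 170*4 = 680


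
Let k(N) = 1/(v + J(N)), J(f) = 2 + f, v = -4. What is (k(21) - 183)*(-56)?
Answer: 194656/19 ≈ 10245.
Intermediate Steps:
k(N) = 1/(-2 + N) (k(N) = 1/(-4 + (2 + N)) = 1/(-2 + N))
(k(21) - 183)*(-56) = (1/(-2 + 21) - 183)*(-56) = (1/19 - 183)*(-56) = -3476/19*(-56) = 194656/19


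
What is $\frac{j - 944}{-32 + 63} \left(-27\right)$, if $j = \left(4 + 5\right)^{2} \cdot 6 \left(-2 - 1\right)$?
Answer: $\frac{64854}{31} \approx 2092.1$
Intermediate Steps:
$j = -1458$ ($j = 9^{2} \cdot 6 \left(-3\right) = 81 \cdot 6 \left(-3\right) = 486 \left(-3\right) = -1458$)
$\frac{j - 944}{-32 + 63} \left(-27\right) = \frac{-1458 - 944}{-32 + 63} \left(-27\right) = - \frac{2402}{31} \left(-27\right) = \left(-2402\right) \frac{1}{31} \left(-27\right) = \left(- \frac{2402}{31}\right) \left(-27\right) = \frac{64854}{31}$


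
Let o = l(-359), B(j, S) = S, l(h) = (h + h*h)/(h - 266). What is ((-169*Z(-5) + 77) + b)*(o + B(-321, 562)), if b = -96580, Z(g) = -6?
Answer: -21268073992/625 ≈ -3.4029e+7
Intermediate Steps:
l(h) = (h + h²)/(-266 + h)
o = -128522/625 (o = -359*(1 - 359)/(-266 - 359) = -359*(-358)/(-625) = -359*(-1/625)*(-358) = -128522/625 ≈ -205.64)
((-169*Z(-5) + 77) + b)*(o + B(-321, 562)) = ((-169*(-6) + 77) - 96580)*(-128522/625 + 562) = ((1014 + 77) - 96580)*(222728/625) = (1091 - 96580)*(222728/625) = -95489*222728/625 = -21268073992/625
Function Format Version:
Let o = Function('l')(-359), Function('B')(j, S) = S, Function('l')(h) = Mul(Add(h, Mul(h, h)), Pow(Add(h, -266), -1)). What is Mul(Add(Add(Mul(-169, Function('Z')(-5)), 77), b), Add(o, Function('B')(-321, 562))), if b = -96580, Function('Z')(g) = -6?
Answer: Rational(-21268073992, 625) ≈ -3.4029e+7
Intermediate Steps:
Function('l')(h) = Mul(Pow(Add(-266, h), -1), Add(h, Pow(h, 2))) (Function('l')(h) = Mul(Add(h, Pow(h, 2)), Pow(Add(-266, h), -1)) = Mul(Pow(Add(-266, h), -1), Add(h, Pow(h, 2))))
o = Rational(-128522, 625) (o = Mul(-359, Pow(Add(-266, -359), -1), Add(1, -359)) = Mul(-359, Pow(-625, -1), -358) = Mul(-359, Rational(-1, 625), -358) = Rational(-128522, 625) ≈ -205.64)
Mul(Add(Add(Mul(-169, Function('Z')(-5)), 77), b), Add(o, Function('B')(-321, 562))) = Mul(Add(Add(Mul(-169, -6), 77), -96580), Add(Rational(-128522, 625), 562)) = Mul(Add(Add(1014, 77), -96580), Rational(222728, 625)) = Mul(Add(1091, -96580), Rational(222728, 625)) = Mul(-95489, Rational(222728, 625)) = Rational(-21268073992, 625)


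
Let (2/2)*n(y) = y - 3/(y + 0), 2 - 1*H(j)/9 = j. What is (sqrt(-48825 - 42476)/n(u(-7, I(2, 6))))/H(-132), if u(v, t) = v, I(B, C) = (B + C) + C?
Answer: -7*I*sqrt(91301)/55476 ≈ -0.038127*I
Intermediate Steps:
I(B, C) = B + 2*C
H(j) = 18 - 9*j
n(y) = y - 3/y (n(y) = y - 3/(y + 0) = y - 3/y)
(sqrt(-48825 - 42476)/n(u(-7, I(2, 6))))/H(-132) = (sqrt(-48825 - 42476)/(-7 - 3/(-7)))/(18 - 9*(-132)) = (sqrt(-91301)/(-7 - 3*(-1/7)))/(18 + 1188) = ((I*sqrt(91301))/(-7 + 3/7))/1206 = ((I*sqrt(91301))/(-46/7))*(1/1206) = ((I*sqrt(91301))*(-7/46))*(1/1206) = -7*I*sqrt(91301)/46*(1/1206) = -7*I*sqrt(91301)/55476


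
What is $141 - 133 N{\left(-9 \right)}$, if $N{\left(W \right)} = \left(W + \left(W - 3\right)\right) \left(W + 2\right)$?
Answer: $-19410$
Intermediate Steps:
$N{\left(W \right)} = \left(-3 + 2 W\right) \left(2 + W\right)$ ($N{\left(W \right)} = \left(W + \left(W - 3\right)\right) \left(2 + W\right) = \left(W + \left(-3 + W\right)\right) \left(2 + W\right) = \left(-3 + 2 W\right) \left(2 + W\right)$)
$141 - 133 N{\left(-9 \right)} = 141 - 133 \left(-6 - 9 + 2 \left(-9\right)^{2}\right) = 141 - 133 \left(-6 - 9 + 2 \cdot 81\right) = 141 - 133 \left(-6 - 9 + 162\right) = 141 - 19551 = -19410$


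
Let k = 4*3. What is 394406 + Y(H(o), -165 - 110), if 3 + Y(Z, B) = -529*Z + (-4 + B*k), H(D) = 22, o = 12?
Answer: 379461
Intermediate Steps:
k = 12
Y(Z, B) = -7 - 529*Z + 12*B (Y(Z, B) = -3 + (-529*Z + (-4 + B*12)) = -3 + (-529*Z + (-4 + 12*B)) = -3 + (-4 - 529*Z + 12*B) = -7 - 529*Z + 12*B)
394406 + Y(H(o), -165 - 110) = 394406 + (-7 - 529*22 + 12*(-165 - 110)) = 394406 + (-7 - 11638 + 12*(-275)) = 394406 + (-7 - 11638 - 3300) = 394406 - 14945 = 379461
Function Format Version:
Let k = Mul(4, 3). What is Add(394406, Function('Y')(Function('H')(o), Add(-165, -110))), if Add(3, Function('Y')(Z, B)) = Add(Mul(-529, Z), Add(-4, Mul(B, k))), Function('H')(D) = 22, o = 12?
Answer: 379461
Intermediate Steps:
k = 12
Function('Y')(Z, B) = Add(-7, Mul(-529, Z), Mul(12, B)) (Function('Y')(Z, B) = Add(-3, Add(Mul(-529, Z), Add(-4, Mul(B, 12)))) = Add(-3, Add(Mul(-529, Z), Add(-4, Mul(12, B)))) = Add(-3, Add(-4, Mul(-529, Z), Mul(12, B))) = Add(-7, Mul(-529, Z), Mul(12, B)))
Add(394406, Function('Y')(Function('H')(o), Add(-165, -110))) = Add(394406, Add(-7, Mul(-529, 22), Mul(12, Add(-165, -110)))) = Add(394406, Add(-7, -11638, Mul(12, -275))) = Add(394406, Add(-7, -11638, -3300)) = Add(394406, -14945) = 379461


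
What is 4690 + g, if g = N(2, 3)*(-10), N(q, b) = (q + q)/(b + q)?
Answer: 4682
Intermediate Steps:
N(q, b) = 2*q/(b + q) (N(q, b) = (2*q)/(b + q) = 2*q/(b + q))
g = -8 (g = (2*2/(3 + 2))*(-10) = (2*2/5)*(-10) = (2*2*(⅕))*(-10) = (⅘)*(-10) = -8)
4690 + g = 4690 - 8 = 4682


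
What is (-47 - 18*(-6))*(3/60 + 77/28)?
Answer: 854/5 ≈ 170.80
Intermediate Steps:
(-47 - 18*(-6))*(3/60 + 77/28) = (-47 + 108)*(3*(1/60) + 77*(1/28)) = 61*(1/20 + 11/4) = 61*(14/5) = 854/5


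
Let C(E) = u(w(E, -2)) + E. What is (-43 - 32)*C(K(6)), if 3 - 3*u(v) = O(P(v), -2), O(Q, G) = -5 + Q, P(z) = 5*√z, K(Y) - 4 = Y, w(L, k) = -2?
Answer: -950 + 125*I*√2 ≈ -950.0 + 176.78*I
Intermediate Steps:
K(Y) = 4 + Y
u(v) = 8/3 - 5*√v/3 (u(v) = 1 - (-5 + 5*√v)/3 = 1 + (5/3 - 5*√v/3) = 8/3 - 5*√v/3)
C(E) = 8/3 + E - 5*I*√2/3 (C(E) = (8/3 - 5*I*√2/3) + E = 8/3 + E - 5*I*√2/3)
(-43 - 32)*C(K(6)) = (-43 - 32)*(8/3 + (4 + 6) - 5*I*√2/3) = -75*(8/3 + 10 - 5*I*√2/3) = -75*(38/3 - 5*I*√2/3) = -950 + 125*I*√2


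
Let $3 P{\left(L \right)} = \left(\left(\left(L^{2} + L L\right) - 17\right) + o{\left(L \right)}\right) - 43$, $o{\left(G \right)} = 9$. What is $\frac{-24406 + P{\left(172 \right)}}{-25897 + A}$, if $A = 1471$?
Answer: $\frac{239}{1242} \approx 0.19243$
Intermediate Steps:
$P{\left(L \right)} = -17 + \frac{2 L^{2}}{3}$ ($P{\left(L \right)} = \frac{\left(\left(\left(L^{2} + L L\right) - 17\right) + 9\right) - 43}{3} = \frac{\left(\left(\left(L^{2} + L^{2}\right) - 17\right) + 9\right) - 43}{3} = \frac{\left(\left(2 L^{2} - 17\right) + 9\right) - 43}{3} = \frac{\left(\left(-17 + 2 L^{2}\right) + 9\right) - 43}{3} = \frac{\left(-8 + 2 L^{2}\right) - 43}{3} = \frac{-51 + 2 L^{2}}{3} = -17 + \frac{2 L^{2}}{3}$)
$\frac{-24406 + P{\left(172 \right)}}{-25897 + A} = \frac{-24406 - \left(17 - \frac{2 \cdot 172^{2}}{3}\right)}{-25897 + 1471} = \frac{-24406 + \left(-17 + \frac{2}{3} \cdot 29584\right)}{-24426} = \left(-24406 + \left(-17 + \frac{59168}{3}\right)\right) \left(- \frac{1}{24426}\right) = \left(-24406 + \frac{59117}{3}\right) \left(- \frac{1}{24426}\right) = \left(- \frac{14101}{3}\right) \left(- \frac{1}{24426}\right) = \frac{239}{1242}$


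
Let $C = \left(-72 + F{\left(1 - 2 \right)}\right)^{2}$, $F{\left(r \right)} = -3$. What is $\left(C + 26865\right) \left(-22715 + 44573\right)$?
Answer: $710166420$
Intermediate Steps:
$C = 5625$ ($C = \left(-72 - 3\right)^{2} = \left(-75\right)^{2} = 5625$)
$\left(C + 26865\right) \left(-22715 + 44573\right) = \left(5625 + 26865\right) \left(-22715 + 44573\right) = 32490 \cdot 21858 = 710166420$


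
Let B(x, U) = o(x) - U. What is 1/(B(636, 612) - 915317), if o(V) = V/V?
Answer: -1/915928 ≈ -1.0918e-6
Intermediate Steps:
o(V) = 1
B(x, U) = 1 - U
1/(B(636, 612) - 915317) = 1/((1 - 1*612) - 915317) = 1/((1 - 612) - 915317) = 1/(-611 - 915317) = 1/(-915928) = -1/915928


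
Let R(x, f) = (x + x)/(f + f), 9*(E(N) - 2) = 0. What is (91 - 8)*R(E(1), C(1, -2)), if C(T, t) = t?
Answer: -83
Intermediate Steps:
E(N) = 2 (E(N) = 2 + (⅑)*0 = 2 + 0 = 2)
R(x, f) = x/f (R(x, f) = (2*x)/((2*f)) = (2*x)*(1/(2*f)) = x/f)
(91 - 8)*R(E(1), C(1, -2)) = (91 - 8)*(2/(-2)) = 83*(2*(-½)) = 83*(-1) = -83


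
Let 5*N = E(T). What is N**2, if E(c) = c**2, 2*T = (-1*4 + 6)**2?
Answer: 16/25 ≈ 0.64000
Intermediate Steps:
T = 2 (T = (-1*4 + 6)**2/2 = (-4 + 6)**2/2 = (1/2)*2**2 = (1/2)*4 = 2)
N = 4/5 (N = (1/5)*2**2 = (1/5)*4 = 4/5 ≈ 0.80000)
N**2 = (4/5)**2 = 16/25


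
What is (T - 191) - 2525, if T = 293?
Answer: -2423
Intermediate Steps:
(T - 191) - 2525 = (293 - 191) - 2525 = 102 - 2525 = -2423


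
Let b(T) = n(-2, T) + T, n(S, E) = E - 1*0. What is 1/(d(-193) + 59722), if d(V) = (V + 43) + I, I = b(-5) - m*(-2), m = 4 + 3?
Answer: 1/59576 ≈ 1.6785e-5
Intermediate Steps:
m = 7
n(S, E) = E (n(S, E) = E + 0 = E)
b(T) = 2*T (b(T) = T + T = 2*T)
I = 4 (I = 2*(-5) - 7*(-2) = -10 - 1*(-14) = -10 + 14 = 4)
d(V) = 47 + V (d(V) = (V + 43) + 4 = (43 + V) + 4 = 47 + V)
1/(d(-193) + 59722) = 1/((47 - 193) + 59722) = 1/(-146 + 59722) = 1/59576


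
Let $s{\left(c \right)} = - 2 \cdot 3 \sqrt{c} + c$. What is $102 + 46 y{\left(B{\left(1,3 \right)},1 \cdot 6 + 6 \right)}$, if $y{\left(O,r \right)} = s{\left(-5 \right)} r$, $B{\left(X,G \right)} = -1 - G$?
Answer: $-2658 - 3312 i \sqrt{5} \approx -2658.0 - 7405.9 i$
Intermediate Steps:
$s{\left(c \right)} = c - 6 \sqrt{c}$ ($s{\left(c \right)} = - 6 \sqrt{c} + c = c - 6 \sqrt{c}$)
$y{\left(O,r \right)} = r \left(-5 - 6 i \sqrt{5}\right)$ ($y{\left(O,r \right)} = \left(-5 - 6 \sqrt{-5}\right) r = \left(-5 - 6 i \sqrt{5}\right) r = r \left(-5 - 6 i \sqrt{5}\right)$)
$102 + 46 y{\left(B{\left(1,3 \right)},1 \cdot 6 + 6 \right)} = 102 + 46 \left(- \left(1 \cdot 6 + 6\right) \left(5 + 6 i \sqrt{5}\right)\right) = 102 + 46 \left(- \left(6 + 6\right) \left(5 + 6 i \sqrt{5}\right)\right) = 102 + 46 \left(\left(-1\right) 12 \left(5 + 6 i \sqrt{5}\right)\right) = 102 + 46 \left(-60 - 72 i \sqrt{5}\right) = 102 - \left(2760 + 3312 i \sqrt{5}\right) = -2658 - 3312 i \sqrt{5}$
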